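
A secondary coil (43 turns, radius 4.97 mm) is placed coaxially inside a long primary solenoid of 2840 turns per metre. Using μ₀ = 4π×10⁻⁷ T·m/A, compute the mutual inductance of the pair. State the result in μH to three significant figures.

M ≈ 11.9 μH

The outer solenoid produces a uniform field B₁ = μ₀n₁I₁ across the inner coil,
so the flux linkage is N₂Φ = N₂B₁A₂ = μ₀n₁N₂A₂·I₁, giving M = μ₀n₁N₂A₂.
A₂ = πr² = π(4.970×10^-3 m)² = 7.760×10^-5 m².
M = (4π×10⁻⁷)(2840)(43)(7.760×10^-5) = 1.191×10^-5 H.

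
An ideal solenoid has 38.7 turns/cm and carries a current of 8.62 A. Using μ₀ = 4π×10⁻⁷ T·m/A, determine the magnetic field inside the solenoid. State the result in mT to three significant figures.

Inside a long solenoid, B = μ₀nI.
B = (4π×10⁻⁷)(3.870×10^3 m⁻¹)(8.62 A) = 4.192×10^-2 T.

B ≈ 41.9 mT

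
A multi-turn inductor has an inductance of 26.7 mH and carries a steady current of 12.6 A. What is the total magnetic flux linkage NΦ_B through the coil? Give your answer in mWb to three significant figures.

From L = NΦ_B/I, the flux linkage is NΦ_B = LI.
NΦ_B = (2.670×10^-2 H)(12.6 A) = 0.3364 Wb.

NΦ_B ≈ 336 mWb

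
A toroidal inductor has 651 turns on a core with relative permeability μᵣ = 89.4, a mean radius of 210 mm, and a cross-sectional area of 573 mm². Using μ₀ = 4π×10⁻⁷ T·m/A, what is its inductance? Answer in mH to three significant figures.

For a thin toroid, L = μ₀μᵣN²A/(2πR).
L = (4π×10⁻⁷)(89.4)(651)²(5.730×10^-4) / (2π×0.21 m) = 2.068×10^-2 H.

L ≈ 20.7 mH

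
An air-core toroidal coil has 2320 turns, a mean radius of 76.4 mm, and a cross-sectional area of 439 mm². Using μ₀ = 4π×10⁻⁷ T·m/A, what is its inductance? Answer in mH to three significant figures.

For a thin toroid, L = μ₀N²A/(2πR).
L = (4π×10⁻⁷)(2320)²(4.390×10^-4) / (2π×7.640×10^-2 m) = 6.186×10^-3 H.

L ≈ 6.19 mH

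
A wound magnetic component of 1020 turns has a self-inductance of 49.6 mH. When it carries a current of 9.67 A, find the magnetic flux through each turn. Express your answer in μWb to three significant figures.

From L = NΦ_B/I, the flux per turn is Φ_B = LI/N.
Φ_B = (4.960×10^-2 H)(9.67 A)/1020 = 4.702×10^-4 Wb.

Φ_B ≈ 470 μWb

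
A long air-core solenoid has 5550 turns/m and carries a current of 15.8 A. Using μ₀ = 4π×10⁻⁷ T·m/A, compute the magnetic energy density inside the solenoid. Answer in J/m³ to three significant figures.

B = μ₀nI = (4π×10⁻⁷)(5.550×10^3)(15.8) = 0.1102 T.
u = B²/(2μ₀) = (0.1102)²/(2×4π×10⁻⁷) = 4.831×10^3 J/m³.

u ≈ 4830 J/m³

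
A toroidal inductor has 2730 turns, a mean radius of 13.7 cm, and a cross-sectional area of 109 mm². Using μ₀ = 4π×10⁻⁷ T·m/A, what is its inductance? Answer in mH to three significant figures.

L ≈ 1.19 mH

For a thin toroid, L = μ₀N²A/(2πR).
L = (4π×10⁻⁷)(2730)²(1.090×10^-4) / (2π×0.137 m) = 1.186×10^-3 H.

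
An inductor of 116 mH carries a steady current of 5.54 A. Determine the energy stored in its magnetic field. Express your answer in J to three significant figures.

U ≈ 1.78 J

Stored magnetic energy: U = ½LI².
U = ½(0.116 H)(5.54 A)² = 1.78 J.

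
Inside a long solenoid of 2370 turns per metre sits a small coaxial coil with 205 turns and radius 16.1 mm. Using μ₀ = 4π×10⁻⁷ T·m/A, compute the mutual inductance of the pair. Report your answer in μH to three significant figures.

M ≈ 497 μH

The outer solenoid produces a uniform field B₁ = μ₀n₁I₁ across the inner coil,
so the flux linkage is N₂Φ = N₂B₁A₂ = μ₀n₁N₂A₂·I₁, giving M = μ₀n₁N₂A₂.
A₂ = πr² = π(1.610×10^-2 m)² = 8.143×10^-4 m².
M = (4π×10⁻⁷)(2370)(205)(8.143×10^-4) = 4.972×10^-4 H.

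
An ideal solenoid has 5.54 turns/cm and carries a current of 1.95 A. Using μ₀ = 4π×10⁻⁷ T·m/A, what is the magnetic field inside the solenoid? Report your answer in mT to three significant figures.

B ≈ 1.36 mT

Inside a long solenoid, B = μ₀nI.
B = (4π×10⁻⁷)(554 m⁻¹)(1.95 A) = 1.358×10^-3 T.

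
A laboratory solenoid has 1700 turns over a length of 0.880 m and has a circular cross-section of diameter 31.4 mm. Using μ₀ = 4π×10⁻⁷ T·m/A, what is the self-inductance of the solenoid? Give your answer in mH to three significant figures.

A = π(d/2)² = π(1.570×10^-2 m)² = 7.744×10^-4 m².
For a long solenoid, L = μ₀N²A/ℓ.
L = (4π×10⁻⁷)(1700)²(7.744×10^-4)/(0.88 m) = 3.196×10^-3 H.

L ≈ 3.20 mH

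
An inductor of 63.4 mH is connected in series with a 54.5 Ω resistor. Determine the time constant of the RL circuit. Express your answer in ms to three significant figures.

τ ≈ 1.16 ms

τ = L/R = (6.340×10^-2 H)/(54.5 Ω) = 1.163×10^-3 s.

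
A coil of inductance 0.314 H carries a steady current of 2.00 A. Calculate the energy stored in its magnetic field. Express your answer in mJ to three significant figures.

U ≈ 628 mJ

Stored magnetic energy: U = ½LI².
U = ½(0.314 H)(2.00 A)² = 0.628 J.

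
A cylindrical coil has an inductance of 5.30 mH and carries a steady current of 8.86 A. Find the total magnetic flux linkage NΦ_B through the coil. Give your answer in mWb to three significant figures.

NΦ_B ≈ 47.0 mWb

From L = NΦ_B/I, the flux linkage is NΦ_B = LI.
NΦ_B = (5.300×10^-3 H)(8.86 A) = 4.696×10^-2 Wb.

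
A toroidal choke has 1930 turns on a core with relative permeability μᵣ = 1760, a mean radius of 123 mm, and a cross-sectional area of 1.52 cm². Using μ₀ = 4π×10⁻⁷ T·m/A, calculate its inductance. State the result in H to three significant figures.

For a thin toroid, L = μ₀μᵣN²A/(2πR).
L = (4π×10⁻⁷)(1760)(1930)²(1.520×10^-4) / (2π×0.123 m) = 1.62 H.

L ≈ 1.62 H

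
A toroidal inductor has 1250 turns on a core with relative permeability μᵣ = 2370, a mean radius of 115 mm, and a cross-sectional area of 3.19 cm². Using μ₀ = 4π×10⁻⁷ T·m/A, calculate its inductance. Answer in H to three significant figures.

For a thin toroid, L = μ₀μᵣN²A/(2πR).
L = (4π×10⁻⁷)(2370)(1250)²(3.190×10^-4) / (2π×0.115 m) = 2.054 H.

L ≈ 2.05 H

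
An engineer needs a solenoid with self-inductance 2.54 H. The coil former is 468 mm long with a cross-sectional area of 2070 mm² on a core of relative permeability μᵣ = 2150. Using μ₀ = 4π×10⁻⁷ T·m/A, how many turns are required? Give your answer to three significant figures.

A = 2070 mm² = 2.070×10^-3 m².
From L = μ₀μᵣN²A/ℓ, N = √(Lℓ / (μ₀μᵣA)).
N = √[(2.54)(0.468) / ((4π×10⁻⁷)(2150)×2.070×10^-3)] = √(2.125×10^5) ≈ 461.0.

N ≈ 461 turns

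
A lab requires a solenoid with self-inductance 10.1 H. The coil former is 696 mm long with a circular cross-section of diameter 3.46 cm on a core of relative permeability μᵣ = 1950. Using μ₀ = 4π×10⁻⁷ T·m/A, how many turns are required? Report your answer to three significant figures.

A = π(d/2)² = π(1.730×10^-2 m)² = 9.402×10^-4 m².
From L = μ₀μᵣN²A/ℓ, N = √(Lℓ / (μ₀μᵣA)).
N = √[(10.1)(0.696) / ((4π×10⁻⁷)(1950)×9.402×10^-4)] = √(3.051×10^6) ≈ 1746.7.

N ≈ 1750 turns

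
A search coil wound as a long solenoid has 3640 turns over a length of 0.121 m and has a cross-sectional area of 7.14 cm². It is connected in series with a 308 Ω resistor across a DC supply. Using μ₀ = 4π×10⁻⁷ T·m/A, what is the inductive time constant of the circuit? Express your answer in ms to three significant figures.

A = 7.14 cm² = 7.140×10^-4 m².
L = μ₀N²A/ℓ = (4π×10⁻⁷)(3640)²(7.140×10^-4)/(0.121) = 9.8248×10^-2 H.
τ = L/R = (9.8248×10^-2)/(308) = 3.190×10^-4 s.

τ ≈ 0.319 ms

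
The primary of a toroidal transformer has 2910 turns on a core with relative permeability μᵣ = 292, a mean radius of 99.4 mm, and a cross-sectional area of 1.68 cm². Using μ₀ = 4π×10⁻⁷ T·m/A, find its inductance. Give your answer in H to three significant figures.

L ≈ 0.836 H

For a thin toroid, L = μ₀μᵣN²A/(2πR).
L = (4π×10⁻⁷)(292)(2910)²(1.680×10^-4) / (2π×9.940×10^-2 m) = 0.8358 H.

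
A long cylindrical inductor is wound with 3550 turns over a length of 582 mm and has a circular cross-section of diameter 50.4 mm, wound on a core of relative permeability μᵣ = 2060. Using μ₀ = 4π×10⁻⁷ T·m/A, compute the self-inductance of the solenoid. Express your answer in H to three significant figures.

L ≈ 112 H

A = π(d/2)² = π(2.520×10^-2 m)² = 1.995×10^-3 m².
For a long solenoid, L = μ₀μᵣN²A/ℓ.
L = (4π×10⁻⁷)(2060)(3550)²(1.995×10^-3)/(0.582 m) = 111.8 H.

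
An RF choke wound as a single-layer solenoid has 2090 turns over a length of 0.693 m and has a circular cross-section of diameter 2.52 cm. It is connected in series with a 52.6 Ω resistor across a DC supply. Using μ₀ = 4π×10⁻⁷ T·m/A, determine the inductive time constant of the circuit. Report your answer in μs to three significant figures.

A = π(d/2)² = π(1.260×10^-2 m)² = 4.988×10^-4 m².
L = μ₀N²A/ℓ = (4π×10⁻⁷)(2090)²(4.988×10^-4)/(0.693) = 3.951×10^-3 H.
τ = L/R = (3.951×10^-3)/(52.6) = 7.511×10^-5 s.

τ ≈ 75.1 μs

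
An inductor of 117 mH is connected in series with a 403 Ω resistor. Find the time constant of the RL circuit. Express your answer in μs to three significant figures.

τ ≈ 290 μs

τ = L/R = (0.117 H)/(403 Ω) = 2.903×10^-4 s.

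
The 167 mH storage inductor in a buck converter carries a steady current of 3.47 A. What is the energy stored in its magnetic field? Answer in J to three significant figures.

U ≈ 1.01 J

Stored magnetic energy: U = ½LI².
U = ½(0.167 H)(3.47 A)² = 1.005 J.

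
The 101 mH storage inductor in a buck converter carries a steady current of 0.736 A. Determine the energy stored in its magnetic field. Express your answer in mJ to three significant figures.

U ≈ 27.4 mJ

Stored magnetic energy: U = ½LI².
U = ½(0.101 H)(0.736 A)² = 2.736×10^-2 J.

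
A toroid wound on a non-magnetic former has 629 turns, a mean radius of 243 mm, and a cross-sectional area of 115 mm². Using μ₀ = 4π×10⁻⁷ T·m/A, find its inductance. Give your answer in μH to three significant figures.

For a thin toroid, L = μ₀N²A/(2πR).
L = (4π×10⁻⁷)(629)²(1.150×10^-4) / (2π×0.243 m) = 3.7448×10^-5 H.

L ≈ 37.4 μH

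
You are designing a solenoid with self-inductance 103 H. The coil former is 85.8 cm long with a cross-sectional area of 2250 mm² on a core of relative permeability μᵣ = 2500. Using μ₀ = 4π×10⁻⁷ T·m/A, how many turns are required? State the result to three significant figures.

N ≈ 3540 turns

A = 2250 mm² = 2.250×10^-3 m².
From L = μ₀μᵣN²A/ℓ, N = √(Lℓ / (μ₀μᵣA)).
N = √[(103)(0.858) / ((4π×10⁻⁷)(2500)×2.250×10^-3)] = √(1.250×10^7) ≈ 3535.9.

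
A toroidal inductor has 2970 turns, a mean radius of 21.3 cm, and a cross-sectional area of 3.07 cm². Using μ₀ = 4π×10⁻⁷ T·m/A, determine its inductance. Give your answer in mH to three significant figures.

For a thin toroid, L = μ₀N²A/(2πR).
L = (4π×10⁻⁷)(2970)²(3.070×10^-4) / (2π×0.213 m) = 2.543×10^-3 H.

L ≈ 2.54 mH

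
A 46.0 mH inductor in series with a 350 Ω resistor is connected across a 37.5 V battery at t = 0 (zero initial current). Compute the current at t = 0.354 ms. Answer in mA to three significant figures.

I ≈ 99.9 mA

τ = L/R = 4.600×10^-2/350 = 1.314×10^-4 s; final current I_∞ = ε/R = 37.5/350 = 0.1071 A.
I(t) = I_∞(1 − e^(−t/τ)) with t/τ = 2.693.
I = (0.1071)(1 − e^(−2.693)) = 9.990×10^-2 A.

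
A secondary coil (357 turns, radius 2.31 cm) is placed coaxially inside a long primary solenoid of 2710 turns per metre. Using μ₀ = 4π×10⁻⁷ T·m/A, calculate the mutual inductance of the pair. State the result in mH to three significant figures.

M ≈ 2.04 mH

The outer solenoid produces a uniform field B₁ = μ₀n₁I₁ across the inner coil,
so the flux linkage is N₂Φ = N₂B₁A₂ = μ₀n₁N₂A₂·I₁, giving M = μ₀n₁N₂A₂.
A₂ = πr² = π(2.310×10^-2 m)² = 1.676×10^-3 m².
M = (4π×10⁻⁷)(2710)(357)(1.676×10^-3) = 2.038×10^-3 H.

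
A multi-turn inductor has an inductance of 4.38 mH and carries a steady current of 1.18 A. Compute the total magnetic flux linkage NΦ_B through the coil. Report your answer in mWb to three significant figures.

NΦ_B ≈ 5.17 mWb

From L = NΦ_B/I, the flux linkage is NΦ_B = LI.
NΦ_B = (4.380×10^-3 H)(1.18 A) = 5.168×10^-3 Wb.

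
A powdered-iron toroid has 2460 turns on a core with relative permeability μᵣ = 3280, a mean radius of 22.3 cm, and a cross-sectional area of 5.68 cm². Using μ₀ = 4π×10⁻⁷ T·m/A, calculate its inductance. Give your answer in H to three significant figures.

L ≈ 10.1 H

For a thin toroid, L = μ₀μᵣN²A/(2πR).
L = (4π×10⁻⁷)(3280)(2460)²(5.680×10^-4) / (2π×0.223 m) = 10.11 H.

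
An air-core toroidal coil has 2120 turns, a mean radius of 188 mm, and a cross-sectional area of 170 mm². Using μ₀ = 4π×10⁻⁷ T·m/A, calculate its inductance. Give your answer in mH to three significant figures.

L ≈ 0.813 mH

For a thin toroid, L = μ₀N²A/(2πR).
L = (4π×10⁻⁷)(2120)²(1.700×10^-4) / (2π×0.188 m) = 8.128×10^-4 H.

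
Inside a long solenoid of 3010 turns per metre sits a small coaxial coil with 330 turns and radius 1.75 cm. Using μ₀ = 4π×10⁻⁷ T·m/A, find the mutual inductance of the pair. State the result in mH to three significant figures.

The outer solenoid produces a uniform field B₁ = μ₀n₁I₁ across the inner coil,
so the flux linkage is N₂Φ = N₂B₁A₂ = μ₀n₁N₂A₂·I₁, giving M = μ₀n₁N₂A₂.
A₂ = πr² = π(1.750×10^-2 m)² = 9.621×10^-4 m².
M = (4π×10⁻⁷)(3010)(330)(9.621×10^-4) = 1.201×10^-3 H.

M ≈ 1.20 mH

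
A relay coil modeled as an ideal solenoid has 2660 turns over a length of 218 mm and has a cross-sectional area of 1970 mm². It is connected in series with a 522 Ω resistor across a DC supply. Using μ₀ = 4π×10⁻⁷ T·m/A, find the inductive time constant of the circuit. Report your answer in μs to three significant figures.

A = 1970 mm² = 1.970×10^-3 m².
L = μ₀N²A/ℓ = (4π×10⁻⁷)(2660)²(1.970×10^-3)/(0.218) = 8.0349×10^-2 H.
τ = L/R = (8.0349×10^-2)/(522) = 1.539×10^-4 s.

τ ≈ 154 μs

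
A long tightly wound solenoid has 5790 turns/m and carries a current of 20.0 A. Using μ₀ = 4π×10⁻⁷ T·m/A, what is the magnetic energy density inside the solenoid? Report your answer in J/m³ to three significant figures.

B = μ₀nI = (4π×10⁻⁷)(5.790×10^3)(20.0) = 0.1455 T.
u = B²/(2μ₀) = (0.1455)²/(2×4π×10⁻⁷) = 8.426×10^3 J/m³.

u ≈ 8430 J/m³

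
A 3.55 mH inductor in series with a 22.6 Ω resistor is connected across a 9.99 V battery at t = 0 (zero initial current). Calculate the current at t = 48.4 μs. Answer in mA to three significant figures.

τ = L/R = 3.550×10^-3/22.6 = 1.571×10^-4 s; final current I_∞ = ε/R = 9.99/22.6 = 0.442 A.
I(t) = I_∞(1 − e^(−t/τ)) with t/τ = 0.308.
I = (0.442)(1 − e^(−0.308)) = 0.1172 A.

I ≈ 117 mA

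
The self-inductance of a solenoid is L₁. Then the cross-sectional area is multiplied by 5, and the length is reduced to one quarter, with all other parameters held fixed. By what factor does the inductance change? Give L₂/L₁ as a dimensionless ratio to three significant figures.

L₂/L₁ = 20.0

For a solenoid, L ∝ μᵣN²A/ℓ.
L₂/L₁ = (5) × (0.25)^-1 = 20.0.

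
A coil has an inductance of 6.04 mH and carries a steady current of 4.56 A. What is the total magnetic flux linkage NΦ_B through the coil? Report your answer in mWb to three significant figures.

NΦ_B ≈ 27.5 mWb

From L = NΦ_B/I, the flux linkage is NΦ_B = LI.
NΦ_B = (6.040×10^-3 H)(4.56 A) = 2.754×10^-2 Wb.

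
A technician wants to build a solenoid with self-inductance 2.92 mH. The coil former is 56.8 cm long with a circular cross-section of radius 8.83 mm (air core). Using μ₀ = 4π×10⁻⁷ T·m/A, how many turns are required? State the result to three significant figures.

N ≈ 2320 turns

A = πr² = π(8.830×10^-3 m)² = 2.449×10^-4 m².
From L = μ₀N²A/ℓ, N = √(Lℓ / (μ₀A)).
N = √[(2.920×10^-3)(0.568) / ((4π×10⁻⁷)×2.449×10^-4)] = √(5.388×10^6) ≈ 2321.3.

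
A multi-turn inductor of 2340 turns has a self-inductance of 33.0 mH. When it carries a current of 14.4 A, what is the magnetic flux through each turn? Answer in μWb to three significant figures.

Φ_B ≈ 203 μWb

From L = NΦ_B/I, the flux per turn is Φ_B = LI/N.
Φ_B = (3.300×10^-2 H)(14.4 A)/2340 = 2.031×10^-4 Wb.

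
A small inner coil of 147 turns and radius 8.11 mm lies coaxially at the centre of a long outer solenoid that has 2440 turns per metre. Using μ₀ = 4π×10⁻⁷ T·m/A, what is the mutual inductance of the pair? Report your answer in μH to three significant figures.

M ≈ 93.1 μH

The outer solenoid produces a uniform field B₁ = μ₀n₁I₁ across the inner coil,
so the flux linkage is N₂Φ = N₂B₁A₂ = μ₀n₁N₂A₂·I₁, giving M = μ₀n₁N₂A₂.
A₂ = πr² = π(8.110×10^-3 m)² = 2.066×10^-4 m².
M = (4π×10⁻⁷)(2440)(147)(2.066×10^-4) = 9.313×10^-5 H.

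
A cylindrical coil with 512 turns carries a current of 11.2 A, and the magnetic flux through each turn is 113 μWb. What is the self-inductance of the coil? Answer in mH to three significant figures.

L ≈ 5.17 mH

Self-inductance is defined by L = NΦ_B/I (flux linkage over current).
L = (512)(1.130×10^-4 Wb)/(11.2 A) = 5.166×10^-3 H.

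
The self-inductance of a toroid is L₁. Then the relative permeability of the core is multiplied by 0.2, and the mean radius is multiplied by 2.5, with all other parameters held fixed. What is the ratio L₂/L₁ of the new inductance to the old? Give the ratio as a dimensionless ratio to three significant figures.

For a toroid, L ∝ μᵣN²A/R.
L₂/L₁ = (0.2) × (2.5)^-1 = 0.0800.

L₂/L₁ = 0.0800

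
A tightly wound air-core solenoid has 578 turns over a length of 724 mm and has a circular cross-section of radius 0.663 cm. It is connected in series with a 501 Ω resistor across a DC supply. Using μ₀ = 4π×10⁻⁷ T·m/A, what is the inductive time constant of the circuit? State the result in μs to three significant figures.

A = πr² = π(6.630×10^-3 m)² = 1.381×10^-4 m².
L = μ₀N²A/ℓ = (4π×10⁻⁷)(578)²(1.381×10^-4)/(0.724) = 8.008×10^-5 H.
τ = L/R = (8.008×10^-5)/(501) = 1.598×10^-7 s.

τ ≈ 0.160 μs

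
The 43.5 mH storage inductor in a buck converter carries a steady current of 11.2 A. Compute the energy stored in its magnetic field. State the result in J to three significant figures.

U ≈ 2.73 J

Stored magnetic energy: U = ½LI².
U = ½(4.350×10^-2 H)(11.2 A)² = 2.728 J.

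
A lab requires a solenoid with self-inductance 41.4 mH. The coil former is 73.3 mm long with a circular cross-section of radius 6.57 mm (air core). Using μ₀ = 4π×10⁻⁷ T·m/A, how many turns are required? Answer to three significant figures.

N ≈ 4220 turns

A = πr² = π(6.570×10^-3 m)² = 1.356×10^-4 m².
From L = μ₀N²A/ℓ, N = √(Lℓ / (μ₀A)).
N = √[(4.140×10^-2)(7.330×10^-2) / ((4π×10⁻⁷)×1.356×10^-4)] = √(1.781×10^7) ≈ 4219.9.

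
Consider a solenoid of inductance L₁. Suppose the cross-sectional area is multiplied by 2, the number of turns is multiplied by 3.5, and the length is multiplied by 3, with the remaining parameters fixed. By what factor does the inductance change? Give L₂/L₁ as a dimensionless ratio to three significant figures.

L₂/L₁ = 8.17

For a solenoid, L ∝ μᵣN²A/ℓ.
L₂/L₁ = (2) × (3.5)^2 × (3)^-1 = 8.17.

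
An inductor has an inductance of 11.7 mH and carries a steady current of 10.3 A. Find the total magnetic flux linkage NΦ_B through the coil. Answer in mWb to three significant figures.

NΦ_B ≈ 121 mWb

From L = NΦ_B/I, the flux linkage is NΦ_B = LI.
NΦ_B = (1.170×10^-2 H)(10.3 A) = 0.1205 Wb.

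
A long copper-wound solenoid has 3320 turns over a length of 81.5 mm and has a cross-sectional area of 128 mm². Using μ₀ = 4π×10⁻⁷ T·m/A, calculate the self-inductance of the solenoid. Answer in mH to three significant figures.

A = 128 mm² = 1.280×10^-4 m².
For a long solenoid, L = μ₀N²A/ℓ.
L = (4π×10⁻⁷)(3320)²(1.280×10^-4)/(8.150×10^-2 m) = 2.175×10^-2 H.

L ≈ 21.8 mH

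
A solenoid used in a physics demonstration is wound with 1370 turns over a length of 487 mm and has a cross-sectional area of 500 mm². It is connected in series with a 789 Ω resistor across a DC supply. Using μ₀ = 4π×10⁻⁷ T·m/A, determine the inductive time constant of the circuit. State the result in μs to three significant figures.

τ ≈ 3.07 μs

A = 500 mm² = 5.000×10^-4 m².
L = μ₀N²A/ℓ = (4π×10⁻⁷)(1370)²(5.000×10^-4)/(0.487) = 2.422×10^-3 H.
τ = L/R = (2.422×10^-3)/(789) = 3.069×10^-6 s.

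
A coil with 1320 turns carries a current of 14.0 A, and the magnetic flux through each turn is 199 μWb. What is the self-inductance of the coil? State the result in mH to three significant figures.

L ≈ 18.8 mH

Self-inductance is defined by L = NΦ_B/I (flux linkage over current).
L = (1320)(1.990×10^-4 Wb)/(14.0 A) = 1.876×10^-2 H.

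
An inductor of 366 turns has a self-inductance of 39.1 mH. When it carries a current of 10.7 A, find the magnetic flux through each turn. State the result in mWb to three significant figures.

From L = NΦ_B/I, the flux per turn is Φ_B = LI/N.
Φ_B = (3.910×10^-2 H)(10.7 A)/366 = 1.143×10^-3 Wb.

Φ_B ≈ 1.14 mWb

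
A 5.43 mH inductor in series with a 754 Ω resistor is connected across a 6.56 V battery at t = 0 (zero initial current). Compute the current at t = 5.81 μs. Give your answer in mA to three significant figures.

τ = L/R = 5.430×10^-3/754 = 7.202×10^-6 s; final current I_∞ = ε/R = 6.56/754 = 8.700×10^-3 A.
I(t) = I_∞(1 − e^(−t/τ)) with t/τ = 0.807.
I = (8.700×10^-3)(1 − e^(−0.807)) = 4.817×10^-3 A.

I ≈ 4.82 mA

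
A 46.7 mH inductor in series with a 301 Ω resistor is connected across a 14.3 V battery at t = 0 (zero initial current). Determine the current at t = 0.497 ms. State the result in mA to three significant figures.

τ = L/R = 4.670×10^-2/301 = 1.551×10^-4 s; final current I_∞ = ε/R = 14.3/301 = 4.751×10^-2 A.
I(t) = I_∞(1 − e^(−t/τ)) with t/τ = 3.203.
I = (4.751×10^-2)(1 − e^(−3.203)) = 4.558×10^-2 A.

I ≈ 45.6 mA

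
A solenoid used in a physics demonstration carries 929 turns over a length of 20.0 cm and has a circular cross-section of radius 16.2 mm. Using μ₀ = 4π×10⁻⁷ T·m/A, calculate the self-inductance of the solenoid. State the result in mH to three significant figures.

A = πr² = π(1.620×10^-2 m)² = 8.2448×10^-4 m².
For a long solenoid, L = μ₀N²A/ℓ.
L = (4π×10⁻⁷)(929)²(8.2448×10^-4)/(0.2 m) = 4.471×10^-3 H.

L ≈ 4.47 mH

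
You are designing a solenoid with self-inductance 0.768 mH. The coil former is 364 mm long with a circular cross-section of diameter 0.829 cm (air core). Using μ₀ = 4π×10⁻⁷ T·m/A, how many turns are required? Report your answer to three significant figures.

N ≈ 2030 turns

A = π(d/2)² = π(4.145×10^-3 m)² = 5.398×10^-5 m².
From L = μ₀N²A/ℓ, N = √(Lℓ / (μ₀A)).
N = √[(7.680×10^-4)(0.364) / ((4π×10⁻⁷)×5.398×10^-5)] = √(4.121×10^6) ≈ 2030.1.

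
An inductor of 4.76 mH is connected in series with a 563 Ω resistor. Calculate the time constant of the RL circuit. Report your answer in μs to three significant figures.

τ = L/R = (4.760×10^-3 H)/(563 Ω) = 8.4547×10^-6 s.

τ ≈ 8.45 μs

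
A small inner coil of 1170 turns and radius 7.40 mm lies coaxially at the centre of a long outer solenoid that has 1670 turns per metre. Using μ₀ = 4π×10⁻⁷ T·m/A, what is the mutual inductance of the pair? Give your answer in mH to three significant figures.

M ≈ 0.422 mH

The outer solenoid produces a uniform field B₁ = μ₀n₁I₁ across the inner coil,
so the flux linkage is N₂Φ = N₂B₁A₂ = μ₀n₁N₂A₂·I₁, giving M = μ₀n₁N₂A₂.
A₂ = πr² = π(7.400×10^-3 m)² = 1.720×10^-4 m².
M = (4π×10⁻⁷)(1670)(1170)(1.720×10^-4) = 4.224×10^-4 H.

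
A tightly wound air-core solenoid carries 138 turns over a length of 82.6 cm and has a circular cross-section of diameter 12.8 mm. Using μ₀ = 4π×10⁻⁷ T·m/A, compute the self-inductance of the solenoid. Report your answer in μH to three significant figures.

L ≈ 3.73 μH

A = π(d/2)² = π(6.400×10^-3 m)² = 1.287×10^-4 m².
For a long solenoid, L = μ₀N²A/ℓ.
L = (4π×10⁻⁷)(138)²(1.287×10^-4)/(0.826 m) = 3.728×10^-6 H.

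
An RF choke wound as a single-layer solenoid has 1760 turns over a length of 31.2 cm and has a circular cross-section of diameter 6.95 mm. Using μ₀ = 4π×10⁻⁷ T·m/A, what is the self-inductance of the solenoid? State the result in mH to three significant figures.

L ≈ 0.473 mH

A = π(d/2)² = π(3.475×10^-3 m)² = 3.794×10^-5 m².
For a long solenoid, L = μ₀N²A/ℓ.
L = (4π×10⁻⁷)(1760)²(3.794×10^-5)/(0.312 m) = 4.733×10^-4 H.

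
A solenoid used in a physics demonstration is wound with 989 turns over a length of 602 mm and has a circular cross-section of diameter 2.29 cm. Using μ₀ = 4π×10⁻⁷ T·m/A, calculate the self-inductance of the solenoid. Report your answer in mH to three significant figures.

L ≈ 0.841 mH

A = π(d/2)² = π(1.145×10^-2 m)² = 4.119×10^-4 m².
For a long solenoid, L = μ₀N²A/ℓ.
L = (4π×10⁻⁷)(989)²(4.119×10^-4)/(0.602 m) = 8.409×10^-4 H.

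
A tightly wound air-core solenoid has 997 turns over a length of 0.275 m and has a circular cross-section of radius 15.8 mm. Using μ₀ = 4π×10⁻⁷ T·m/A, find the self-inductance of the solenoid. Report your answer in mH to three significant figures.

A = πr² = π(1.580×10^-2 m)² = 7.843×10^-4 m².
For a long solenoid, L = μ₀N²A/ℓ.
L = (4π×10⁻⁷)(997)²(7.843×10^-4)/(0.275 m) = 3.562×10^-3 H.

L ≈ 3.56 mH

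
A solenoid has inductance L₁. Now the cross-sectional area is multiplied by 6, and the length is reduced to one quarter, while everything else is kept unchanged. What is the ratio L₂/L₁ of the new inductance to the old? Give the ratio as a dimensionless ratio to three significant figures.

L₂/L₁ = 24.0

For a solenoid, L ∝ μᵣN²A/ℓ.
L₂/L₁ = (6) × (0.25)^-1 = 24.0.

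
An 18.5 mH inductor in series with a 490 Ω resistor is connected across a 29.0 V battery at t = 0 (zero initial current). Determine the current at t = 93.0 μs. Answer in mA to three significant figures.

I ≈ 54.1 mA

τ = L/R = 1.850×10^-2/490 = 3.776×10^-5 s; final current I_∞ = ε/R = 29.0/490 = 5.918×10^-2 A.
I(t) = I_∞(1 − e^(−t/τ)) with t/τ = 2.463.
I = (5.918×10^-2)(1 − e^(−2.463)) = 5.414×10^-2 A.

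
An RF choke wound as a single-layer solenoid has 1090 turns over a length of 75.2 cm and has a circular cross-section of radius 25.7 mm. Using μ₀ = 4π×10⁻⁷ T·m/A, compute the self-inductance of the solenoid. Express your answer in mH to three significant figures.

L ≈ 4.12 mH

A = πr² = π(2.570×10^-2 m)² = 2.07499×10^-3 m².
For a long solenoid, L = μ₀N²A/ℓ.
L = (4π×10⁻⁷)(1090)²(2.07499×10^-3)/(0.752 m) = 4.120×10^-3 H.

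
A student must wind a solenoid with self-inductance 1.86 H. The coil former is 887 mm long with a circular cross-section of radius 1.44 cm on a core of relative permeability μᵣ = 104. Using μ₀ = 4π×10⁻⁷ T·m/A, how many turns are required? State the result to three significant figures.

A = πr² = π(1.440×10^-2 m)² = 6.514×10^-4 m².
From L = μ₀μᵣN²A/ℓ, N = √(Lℓ / (μ₀μᵣA)).
N = √[(1.86)(0.887) / ((4π×10⁻⁷)(104)×6.514×10^-4)] = √(1.938×10^7) ≈ 4402.1.

N ≈ 4400 turns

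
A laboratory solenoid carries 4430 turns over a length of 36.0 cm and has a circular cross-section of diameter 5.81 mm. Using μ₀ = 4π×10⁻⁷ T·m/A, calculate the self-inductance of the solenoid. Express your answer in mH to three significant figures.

A = π(d/2)² = π(2.905×10^-3 m)² = 2.651×10^-5 m².
For a long solenoid, L = μ₀N²A/ℓ.
L = (4π×10⁻⁷)(4430)²(2.651×10^-5)/(0.36 m) = 1.816×10^-3 H.

L ≈ 1.82 mH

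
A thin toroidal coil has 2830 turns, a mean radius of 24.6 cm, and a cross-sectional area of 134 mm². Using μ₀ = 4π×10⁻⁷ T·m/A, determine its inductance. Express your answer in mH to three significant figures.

L ≈ 0.873 mH

For a thin toroid, L = μ₀N²A/(2πR).
L = (4π×10⁻⁷)(2830)²(1.340×10^-4) / (2π×0.246 m) = 8.725×10^-4 H.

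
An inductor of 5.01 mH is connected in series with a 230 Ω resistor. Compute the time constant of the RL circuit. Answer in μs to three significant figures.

τ = L/R = (5.010×10^-3 H)/(230 Ω) = 2.178×10^-5 s.

τ ≈ 21.8 μs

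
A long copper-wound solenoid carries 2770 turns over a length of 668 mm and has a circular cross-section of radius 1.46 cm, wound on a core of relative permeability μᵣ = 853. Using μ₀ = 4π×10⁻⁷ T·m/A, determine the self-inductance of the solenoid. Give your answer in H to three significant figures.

A = πr² = π(1.460×10^-2 m)² = 6.697×10^-4 m².
For a long solenoid, L = μ₀μᵣN²A/ℓ.
L = (4π×10⁻⁷)(853)(2770)²(6.697×10^-4)/(0.668 m) = 8.245 H.

L ≈ 8.25 H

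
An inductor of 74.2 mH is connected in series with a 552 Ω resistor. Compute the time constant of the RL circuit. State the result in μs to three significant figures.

τ ≈ 134 μs

τ = L/R = (7.420×10^-2 H)/(552 Ω) = 1.344×10^-4 s.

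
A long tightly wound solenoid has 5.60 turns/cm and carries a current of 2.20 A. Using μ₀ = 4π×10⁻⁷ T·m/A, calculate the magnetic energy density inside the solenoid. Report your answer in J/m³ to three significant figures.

u ≈ 0.954 J/m³

B = μ₀nI = (4π×10⁻⁷)(560)(2.20) = 1.548×10^-3 T.
u = B²/(2μ₀) = (1.548×10^-3)²/(2×4π×10⁻⁷) = 0.9537 J/m³.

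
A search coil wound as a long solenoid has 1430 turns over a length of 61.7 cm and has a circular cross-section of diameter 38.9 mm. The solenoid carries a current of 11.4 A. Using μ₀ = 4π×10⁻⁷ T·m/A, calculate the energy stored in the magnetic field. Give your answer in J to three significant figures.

U ≈ 0.322 J

A = π(d/2)² = π(1.945×10^-2 m)² = 1.188×10^-3 m².
L = μ₀N²A/ℓ = (4π×10⁻⁷)(1430)²(1.188×10^-3)/(0.617) = 4.950×10^-3 H.
U = ½LI² = ½(4.950×10^-3)(11.4)² = 0.3216 J.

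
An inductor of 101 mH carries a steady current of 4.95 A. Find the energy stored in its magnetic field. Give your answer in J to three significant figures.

U ≈ 1.24 J

Stored magnetic energy: U = ½LI².
U = ½(0.101 H)(4.95 A)² = 1.237 J.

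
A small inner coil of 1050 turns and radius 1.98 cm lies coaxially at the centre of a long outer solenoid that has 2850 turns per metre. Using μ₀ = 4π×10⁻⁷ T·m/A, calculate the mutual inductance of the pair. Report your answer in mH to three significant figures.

The outer solenoid produces a uniform field B₁ = μ₀n₁I₁ across the inner coil,
so the flux linkage is N₂Φ = N₂B₁A₂ = μ₀n₁N₂A₂·I₁, giving M = μ₀n₁N₂A₂.
A₂ = πr² = π(1.980×10^-2 m)² = 1.232×10^-3 m².
M = (4π×10⁻⁷)(2850)(1050)(1.232×10^-3) = 4.632×10^-3 H.

M ≈ 4.63 mH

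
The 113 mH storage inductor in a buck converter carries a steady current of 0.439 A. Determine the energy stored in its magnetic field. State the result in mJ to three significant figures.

U ≈ 10.9 mJ

Stored magnetic energy: U = ½LI².
U = ½(0.113 H)(0.439 A)² = 1.089×10^-2 J.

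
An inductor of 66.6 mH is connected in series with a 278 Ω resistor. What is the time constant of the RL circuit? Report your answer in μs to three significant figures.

τ = L/R = (6.660×10^-2 H)/(278 Ω) = 2.396×10^-4 s.

τ ≈ 240 μs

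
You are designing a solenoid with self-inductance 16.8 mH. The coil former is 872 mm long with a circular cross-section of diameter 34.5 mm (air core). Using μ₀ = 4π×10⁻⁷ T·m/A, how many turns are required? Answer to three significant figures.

A = π(d/2)² = π(1.725×10^-2 m)² = 9.348×10^-4 m².
From L = μ₀N²A/ℓ, N = √(Lℓ / (μ₀A)).
N = √[(1.680×10^-2)(0.872) / ((4π×10⁻⁷)×9.348×10^-4)] = √(1.247×10^7) ≈ 3531.4.

N ≈ 3530 turns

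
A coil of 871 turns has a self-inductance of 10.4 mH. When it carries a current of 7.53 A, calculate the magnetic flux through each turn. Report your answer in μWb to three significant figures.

Φ_B ≈ 89.9 μWb

From L = NΦ_B/I, the flux per turn is Φ_B = LI/N.
Φ_B = (1.040×10^-2 H)(7.53 A)/871 = 8.991×10^-5 Wb.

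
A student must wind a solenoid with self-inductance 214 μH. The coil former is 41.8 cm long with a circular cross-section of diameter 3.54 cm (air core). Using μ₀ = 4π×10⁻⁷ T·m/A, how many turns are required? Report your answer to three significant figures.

N ≈ 269 turns

A = π(d/2)² = π(1.770×10^-2 m)² = 9.842×10^-4 m².
From L = μ₀N²A/ℓ, N = √(Lℓ / (μ₀A)).
N = √[(2.140×10^-4)(0.418) / ((4π×10⁻⁷)×9.842×10^-4)] = √(7.232×10^4) ≈ 268.9.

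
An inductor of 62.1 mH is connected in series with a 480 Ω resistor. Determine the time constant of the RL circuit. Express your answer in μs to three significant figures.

τ ≈ 129 μs

τ = L/R = (6.210×10^-2 H)/(480 Ω) = 1.294×10^-4 s.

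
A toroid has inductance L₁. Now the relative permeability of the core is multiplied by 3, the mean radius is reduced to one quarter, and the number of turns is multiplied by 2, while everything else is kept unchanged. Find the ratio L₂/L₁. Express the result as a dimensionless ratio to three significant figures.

L₂/L₁ = 48.0

For a toroid, L ∝ μᵣN²A/R.
L₂/L₁ = (3) × (0.25)^-1 × (2)^2 = 48.0.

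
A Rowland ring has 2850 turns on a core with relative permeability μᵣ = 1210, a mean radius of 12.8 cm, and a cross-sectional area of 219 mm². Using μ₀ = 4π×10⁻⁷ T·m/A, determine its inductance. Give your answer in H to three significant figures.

L ≈ 3.36 H

For a thin toroid, L = μ₀μᵣN²A/(2πR).
L = (4π×10⁻⁷)(1210)(2850)²(2.190×10^-4) / (2π×0.128 m) = 3.363 H.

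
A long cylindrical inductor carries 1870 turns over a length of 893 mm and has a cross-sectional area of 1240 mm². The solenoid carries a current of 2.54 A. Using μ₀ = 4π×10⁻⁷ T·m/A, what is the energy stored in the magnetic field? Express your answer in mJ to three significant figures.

U ≈ 19.7 mJ

A = 1240 mm² = 1.240×10^-3 m².
L = μ₀N²A/ℓ = (4π×10⁻⁷)(1870)²(1.240×10^-3)/(0.893) = 6.102×10^-3 H.
U = ½LI² = ½(6.102×10^-3)(2.54)² = 1.968×10^-2 J.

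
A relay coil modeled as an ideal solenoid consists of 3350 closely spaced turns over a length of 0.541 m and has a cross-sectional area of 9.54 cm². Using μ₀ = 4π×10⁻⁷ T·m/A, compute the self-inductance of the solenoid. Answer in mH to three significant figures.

A = 9.54 cm² = 9.540×10^-4 m².
For a long solenoid, L = μ₀N²A/ℓ.
L = (4π×10⁻⁷)(3350)²(9.540×10^-4)/(0.541 m) = 2.487×10^-2 H.

L ≈ 24.9 mH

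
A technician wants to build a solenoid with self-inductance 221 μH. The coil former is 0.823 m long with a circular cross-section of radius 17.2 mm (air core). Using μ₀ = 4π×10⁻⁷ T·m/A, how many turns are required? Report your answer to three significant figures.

N ≈ 395 turns

A = πr² = π(1.720×10^-2 m)² = 9.294×10^-4 m².
From L = μ₀N²A/ℓ, N = √(Lℓ / (μ₀A)).
N = √[(2.210×10^-4)(0.823) / ((4π×10⁻⁷)×9.294×10^-4)] = √(1.557×10^5) ≈ 394.6.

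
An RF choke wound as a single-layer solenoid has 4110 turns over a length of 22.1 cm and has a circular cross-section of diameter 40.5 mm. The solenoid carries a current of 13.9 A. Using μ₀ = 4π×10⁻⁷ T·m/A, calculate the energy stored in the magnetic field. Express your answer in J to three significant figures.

A = π(d/2)² = π(2.025×10^-2 m)² = 1.288×10^-3 m².
L = μ₀N²A/ℓ = (4π×10⁻⁷)(4110)²(1.288×10^-3)/(0.221) = 0.1237 H.
U = ½LI² = ½(0.1237)(13.9)² = 11.95 J.

U ≈ 12.0 J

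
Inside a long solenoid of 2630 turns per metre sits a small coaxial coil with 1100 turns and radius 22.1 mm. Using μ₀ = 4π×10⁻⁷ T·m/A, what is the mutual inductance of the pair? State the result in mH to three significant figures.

M ≈ 5.58 mH

The outer solenoid produces a uniform field B₁ = μ₀n₁I₁ across the inner coil,
so the flux linkage is N₂Φ = N₂B₁A₂ = μ₀n₁N₂A₂·I₁, giving M = μ₀n₁N₂A₂.
A₂ = πr² = π(2.210×10^-2 m)² = 1.534×10^-3 m².
M = (4π×10⁻⁷)(2630)(1100)(1.534×10^-3) = 5.578×10^-3 H.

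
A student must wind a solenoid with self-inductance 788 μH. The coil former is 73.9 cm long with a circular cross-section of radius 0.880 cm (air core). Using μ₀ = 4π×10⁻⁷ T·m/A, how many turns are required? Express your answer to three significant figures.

N ≈ 1380 turns

A = πr² = π(8.800×10^-3 m)² = 2.433×10^-4 m².
From L = μ₀N²A/ℓ, N = √(Lℓ / (μ₀A)).
N = √[(7.880×10^-4)(0.739) / ((4π×10⁻⁷)×2.433×10^-4)] = √(1.9048×10^6) ≈ 1380.1.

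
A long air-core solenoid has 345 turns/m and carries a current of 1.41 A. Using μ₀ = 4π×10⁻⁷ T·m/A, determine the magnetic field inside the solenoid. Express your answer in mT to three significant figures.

B ≈ 0.611 mT

Inside a long solenoid, B = μ₀nI.
B = (4π×10⁻⁷)(345 m⁻¹)(1.41 A) = 6.113×10^-4 T.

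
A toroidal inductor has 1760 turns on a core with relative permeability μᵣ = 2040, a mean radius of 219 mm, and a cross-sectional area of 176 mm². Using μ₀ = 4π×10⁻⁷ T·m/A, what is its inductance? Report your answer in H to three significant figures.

For a thin toroid, L = μ₀μᵣN²A/(2πR).
L = (4π×10⁻⁷)(2040)(1760)²(1.760×10^-4) / (2π×0.219 m) = 1.016 H.

L ≈ 1.02 H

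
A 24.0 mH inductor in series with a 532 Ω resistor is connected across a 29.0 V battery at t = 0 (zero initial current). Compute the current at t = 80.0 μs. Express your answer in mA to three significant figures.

τ = L/R = 2.400×10^-2/532 = 4.511×10^-5 s; final current I_∞ = ε/R = 29.0/532 = 5.451×10^-2 A.
I(t) = I_∞(1 − e^(−t/τ)) with t/τ = 1.773.
I = (5.451×10^-2)(1 − e^(−1.773)) = 4.526×10^-2 A.

I ≈ 45.3 mA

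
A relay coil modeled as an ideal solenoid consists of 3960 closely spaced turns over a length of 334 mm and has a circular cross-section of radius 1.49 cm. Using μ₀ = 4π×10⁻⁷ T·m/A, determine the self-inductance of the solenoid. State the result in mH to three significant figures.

L ≈ 41.2 mH

A = πr² = π(1.490×10^-2 m)² = 6.9746×10^-4 m².
For a long solenoid, L = μ₀N²A/ℓ.
L = (4π×10⁻⁷)(3960)²(6.9746×10^-4)/(0.334 m) = 4.115×10^-2 H.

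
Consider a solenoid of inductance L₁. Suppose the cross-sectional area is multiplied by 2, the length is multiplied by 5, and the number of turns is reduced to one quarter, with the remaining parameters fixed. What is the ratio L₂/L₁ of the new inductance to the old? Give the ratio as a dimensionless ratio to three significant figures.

For a solenoid, L ∝ μᵣN²A/ℓ.
L₂/L₁ = (2) × (5)^-1 × (0.25)^2 = 0.0250.

L₂/L₁ = 0.0250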